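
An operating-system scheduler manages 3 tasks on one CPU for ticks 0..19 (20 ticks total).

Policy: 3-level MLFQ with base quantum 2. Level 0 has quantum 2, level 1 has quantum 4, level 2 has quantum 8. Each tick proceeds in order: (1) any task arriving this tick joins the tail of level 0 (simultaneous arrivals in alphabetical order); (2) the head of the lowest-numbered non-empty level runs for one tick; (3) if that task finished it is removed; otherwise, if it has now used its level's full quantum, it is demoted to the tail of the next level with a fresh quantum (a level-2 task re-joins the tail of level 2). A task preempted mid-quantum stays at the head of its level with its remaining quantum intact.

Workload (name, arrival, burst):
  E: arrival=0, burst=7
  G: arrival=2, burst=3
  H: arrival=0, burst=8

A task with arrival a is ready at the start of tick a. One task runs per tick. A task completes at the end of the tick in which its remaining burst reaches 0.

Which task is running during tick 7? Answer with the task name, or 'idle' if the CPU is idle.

running at tick 7 = E

t=0: L0/L1/L2 = EH/-/- → run E
t=1: L0/L1/L2 = EH/-/- → run E
t=2: L0/L1/L2 = HG/E/- → run H
t=3: L0/L1/L2 = HG/E/- → run H
t=4: L0/L1/L2 = G/EH/- → run G
t=5: L0/L1/L2 = G/EH/- → run G
t=6: L0/L1/L2 = -/EHG/- → run E
t=7: L0/L1/L2 = -/EHG/- → run E
t=8: L0/L1/L2 = -/EHG/- → run E
t=9: L0/L1/L2 = -/EHG/- → run E
t=10: L0/L1/L2 = -/HG/E → run H
t=11: L0/L1/L2 = -/HG/E → run H
t=12: L0/L1/L2 = -/HG/E → run H
t=13: L0/L1/L2 = -/HG/E → run H
t=14: L0/L1/L2 = -/G/EH → run G
t=15: L0/L1/L2 = -/-/EH → run E
t=16: L0/L1/L2 = -/-/H → run H
t=17: L0/L1/L2 = -/-/H → run H
t=18: (idle)
t=19: (idle)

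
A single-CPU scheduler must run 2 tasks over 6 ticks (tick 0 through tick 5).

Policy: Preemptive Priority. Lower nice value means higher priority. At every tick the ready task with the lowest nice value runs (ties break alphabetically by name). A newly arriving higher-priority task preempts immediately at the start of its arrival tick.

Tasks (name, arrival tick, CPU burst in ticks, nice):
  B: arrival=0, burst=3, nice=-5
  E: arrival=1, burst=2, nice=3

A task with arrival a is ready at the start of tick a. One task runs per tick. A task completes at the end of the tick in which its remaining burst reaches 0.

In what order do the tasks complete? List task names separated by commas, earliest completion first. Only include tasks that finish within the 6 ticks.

t=0: ready={B} → run B
t=1: ready={B,E} → run B
t=2: ready={B,E} → run B
t=3: ready={E} → run E
t=4: ready={E} → run E
t=5: (idle)

completion order = B, E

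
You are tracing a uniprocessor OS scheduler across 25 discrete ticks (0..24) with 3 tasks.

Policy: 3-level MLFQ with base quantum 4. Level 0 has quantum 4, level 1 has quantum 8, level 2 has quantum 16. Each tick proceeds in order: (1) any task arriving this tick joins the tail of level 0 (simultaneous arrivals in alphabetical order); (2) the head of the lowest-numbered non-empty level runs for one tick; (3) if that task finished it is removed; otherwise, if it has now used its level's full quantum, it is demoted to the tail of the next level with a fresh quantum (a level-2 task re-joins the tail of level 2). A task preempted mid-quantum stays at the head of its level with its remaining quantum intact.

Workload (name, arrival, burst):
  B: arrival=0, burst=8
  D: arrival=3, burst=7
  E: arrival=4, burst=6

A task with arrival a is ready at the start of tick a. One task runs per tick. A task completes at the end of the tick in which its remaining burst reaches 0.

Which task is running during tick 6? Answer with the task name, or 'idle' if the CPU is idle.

t=0: L0/L1/L2 = B/-/- → run B
t=1: L0/L1/L2 = B/-/- → run B
t=2: L0/L1/L2 = B/-/- → run B
t=3: L0/L1/L2 = BD/-/- → run B
t=4: L0/L1/L2 = DE/B/- → run D
t=5: L0/L1/L2 = DE/B/- → run D
t=6: L0/L1/L2 = DE/B/- → run D
t=7: L0/L1/L2 = DE/B/- → run D
t=8: L0/L1/L2 = E/BD/- → run E
t=9: L0/L1/L2 = E/BD/- → run E
t=10: L0/L1/L2 = E/BD/- → run E
t=11: L0/L1/L2 = E/BD/- → run E
t=12: L0/L1/L2 = -/BDE/- → run B
t=13: L0/L1/L2 = -/BDE/- → run B
t=14: L0/L1/L2 = -/BDE/- → run B
t=15: L0/L1/L2 = -/BDE/- → run B
t=16: L0/L1/L2 = -/DE/- → run D
t=17: L0/L1/L2 = -/DE/- → run D
t=18: L0/L1/L2 = -/DE/- → run D
t=19: L0/L1/L2 = -/E/- → run E
t=20: L0/L1/L2 = -/E/- → run E
t=21: (idle)
t=22: (idle)
t=23: (idle)
t=24: (idle)

running at tick 6 = D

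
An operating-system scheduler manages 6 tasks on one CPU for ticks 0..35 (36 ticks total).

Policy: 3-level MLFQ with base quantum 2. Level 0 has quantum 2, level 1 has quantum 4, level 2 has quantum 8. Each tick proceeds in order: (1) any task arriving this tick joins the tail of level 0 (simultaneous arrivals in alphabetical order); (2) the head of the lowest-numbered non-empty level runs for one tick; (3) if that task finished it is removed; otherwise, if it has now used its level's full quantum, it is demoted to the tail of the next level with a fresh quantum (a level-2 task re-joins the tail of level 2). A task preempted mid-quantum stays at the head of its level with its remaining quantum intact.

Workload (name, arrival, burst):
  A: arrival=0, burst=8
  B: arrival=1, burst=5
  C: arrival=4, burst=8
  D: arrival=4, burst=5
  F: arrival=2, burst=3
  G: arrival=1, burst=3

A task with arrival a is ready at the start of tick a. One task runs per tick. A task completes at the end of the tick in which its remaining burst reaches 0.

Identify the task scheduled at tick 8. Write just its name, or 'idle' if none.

running at tick 8 = C

t=0: L0/L1/L2 = A/-/- → run A
t=1: L0/L1/L2 = ABG/-/- → run A
t=2: L0/L1/L2 = BGF/A/- → run B
t=3: L0/L1/L2 = BGF/A/- → run B
t=4: L0/L1/L2 = GFCD/AB/- → run G
t=5: L0/L1/L2 = GFCD/AB/- → run G
t=6: L0/L1/L2 = FCD/ABG/- → run F
t=7: L0/L1/L2 = FCD/ABG/- → run F
t=8: L0/L1/L2 = CD/ABGF/- → run C
t=9: L0/L1/L2 = CD/ABGF/- → run C
t=10: L0/L1/L2 = D/ABGFC/- → run D
t=11: L0/L1/L2 = D/ABGFC/- → run D
t=12: L0/L1/L2 = -/ABGFCD/- → run A
t=13: L0/L1/L2 = -/ABGFCD/- → run A
t=14: L0/L1/L2 = -/ABGFCD/- → run A
t=15: L0/L1/L2 = -/ABGFCD/- → run A
t=16: L0/L1/L2 = -/BGFCD/A → run B
t=17: L0/L1/L2 = -/BGFCD/A → run B
t=18: L0/L1/L2 = -/BGFCD/A → run B
t=19: L0/L1/L2 = -/GFCD/A → run G
t=20: L0/L1/L2 = -/FCD/A → run F
t=21: L0/L1/L2 = -/CD/A → run C
t=22: L0/L1/L2 = -/CD/A → run C
t=23: L0/L1/L2 = -/CD/A → run C
t=24: L0/L1/L2 = -/CD/A → run C
t=25: L0/L1/L2 = -/D/AC → run D
t=26: L0/L1/L2 = -/D/AC → run D
t=27: L0/L1/L2 = -/D/AC → run D
t=28: L0/L1/L2 = -/-/AC → run A
t=29: L0/L1/L2 = -/-/AC → run A
t=30: L0/L1/L2 = -/-/C → run C
t=31: L0/L1/L2 = -/-/C → run C
t=32: (idle)
t=33: (idle)
t=34: (idle)
t=35: (idle)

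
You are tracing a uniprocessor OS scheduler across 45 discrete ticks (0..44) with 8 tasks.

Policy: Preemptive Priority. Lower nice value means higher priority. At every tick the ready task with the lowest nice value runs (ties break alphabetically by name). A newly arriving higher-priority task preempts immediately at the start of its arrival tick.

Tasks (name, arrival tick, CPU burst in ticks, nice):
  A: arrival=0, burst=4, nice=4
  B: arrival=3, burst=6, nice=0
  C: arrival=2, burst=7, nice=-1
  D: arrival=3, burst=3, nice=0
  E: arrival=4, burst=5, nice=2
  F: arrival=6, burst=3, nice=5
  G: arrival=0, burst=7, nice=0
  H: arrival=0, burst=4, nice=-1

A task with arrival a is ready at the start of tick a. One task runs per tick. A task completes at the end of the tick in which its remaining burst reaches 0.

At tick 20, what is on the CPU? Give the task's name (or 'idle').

running at tick 20 = G

t=0: ready={A,G,H} → run H
t=1: ready={A,G,H} → run H
t=2: ready={A,C,G,H} → run C
t=3: ready={A,B,C,D,G,H} → run C
t=4: ready={A,B,C,D,E,G,H} → run C
t=5: ready={A,B,C,D,E,G,H} → run C
t=6: ready={A,B,C,D,E,F,G,H} → run C
t=7: ready={A,B,C,D,E,F,G,H} → run C
t=8: ready={A,B,C,D,E,F,G,H} → run C
t=9: ready={A,B,D,E,F,G,H} → run H
t=10: ready={A,B,D,E,F,G,H} → run H
t=11: ready={A,B,D,E,F,G} → run B
t=12: ready={A,B,D,E,F,G} → run B
t=13: ready={A,B,D,E,F,G} → run B
t=14: ready={A,B,D,E,F,G} → run B
t=15: ready={A,B,D,E,F,G} → run B
t=16: ready={A,B,D,E,F,G} → run B
t=17: ready={A,D,E,F,G} → run D
t=18: ready={A,D,E,F,G} → run D
t=19: ready={A,D,E,F,G} → run D
t=20: ready={A,E,F,G} → run G
t=21: ready={A,E,F,G} → run G
t=22: ready={A,E,F,G} → run G
t=23: ready={A,E,F,G} → run G
t=24: ready={A,E,F,G} → run G
t=25: ready={A,E,F,G} → run G
t=26: ready={A,E,F,G} → run G
t=27: ready={A,E,F} → run E
t=28: ready={A,E,F} → run E
t=29: ready={A,E,F} → run E
t=30: ready={A,E,F} → run E
t=31: ready={A,E,F} → run E
t=32: ready={A,F} → run A
t=33: ready={A,F} → run A
t=34: ready={A,F} → run A
t=35: ready={A,F} → run A
t=36: ready={F} → run F
t=37: ready={F} → run F
t=38: ready={F} → run F
t=39: (idle)
t=40: (idle)
t=41: (idle)
t=42: (idle)
t=43: (idle)
t=44: (idle)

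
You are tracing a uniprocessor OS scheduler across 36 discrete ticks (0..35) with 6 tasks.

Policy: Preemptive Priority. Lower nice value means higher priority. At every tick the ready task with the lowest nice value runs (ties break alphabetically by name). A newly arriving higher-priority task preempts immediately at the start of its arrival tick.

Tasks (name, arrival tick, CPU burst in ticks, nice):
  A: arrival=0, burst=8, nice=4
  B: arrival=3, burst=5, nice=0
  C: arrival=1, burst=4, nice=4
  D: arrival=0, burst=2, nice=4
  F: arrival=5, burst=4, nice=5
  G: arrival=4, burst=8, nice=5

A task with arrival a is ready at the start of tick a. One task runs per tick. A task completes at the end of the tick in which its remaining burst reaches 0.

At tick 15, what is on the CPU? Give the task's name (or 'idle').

running at tick 15 = C

t=0: ready={A,D} → run A
t=1: ready={A,C,D} → run A
t=2: ready={A,C,D} → run A
t=3: ready={A,B,C,D} → run B
t=4: ready={A,B,C,D,G} → run B
t=5: ready={A,B,C,D,F,G} → run B
t=6: ready={A,B,C,D,F,G} → run B
t=7: ready={A,B,C,D,F,G} → run B
t=8: ready={A,C,D,F,G} → run A
t=9: ready={A,C,D,F,G} → run A
t=10: ready={A,C,D,F,G} → run A
t=11: ready={A,C,D,F,G} → run A
t=12: ready={A,C,D,F,G} → run A
t=13: ready={C,D,F,G} → run C
t=14: ready={C,D,F,G} → run C
t=15: ready={C,D,F,G} → run C
t=16: ready={C,D,F,G} → run C
t=17: ready={D,F,G} → run D
t=18: ready={D,F,G} → run D
t=19: ready={F,G} → run F
t=20: ready={F,G} → run F
t=21: ready={F,G} → run F
t=22: ready={F,G} → run F
t=23: ready={G} → run G
t=24: ready={G} → run G
t=25: ready={G} → run G
t=26: ready={G} → run G
t=27: ready={G} → run G
t=28: ready={G} → run G
t=29: ready={G} → run G
t=30: ready={G} → run G
t=31: (idle)
t=32: (idle)
t=33: (idle)
t=34: (idle)
t=35: (idle)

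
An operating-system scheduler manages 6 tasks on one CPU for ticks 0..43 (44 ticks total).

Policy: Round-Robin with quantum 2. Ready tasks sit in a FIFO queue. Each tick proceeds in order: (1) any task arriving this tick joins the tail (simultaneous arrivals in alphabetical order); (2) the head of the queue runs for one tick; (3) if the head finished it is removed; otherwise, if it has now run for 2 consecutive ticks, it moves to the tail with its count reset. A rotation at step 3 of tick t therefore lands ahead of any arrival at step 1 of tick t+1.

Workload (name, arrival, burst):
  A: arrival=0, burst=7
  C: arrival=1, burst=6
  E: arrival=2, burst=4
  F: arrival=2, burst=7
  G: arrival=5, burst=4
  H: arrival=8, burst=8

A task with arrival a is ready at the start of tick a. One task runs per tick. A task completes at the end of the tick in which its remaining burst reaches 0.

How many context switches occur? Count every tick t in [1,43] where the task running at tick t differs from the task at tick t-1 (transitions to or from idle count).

context switches = 19

t=0: queue=[A] q_used=0 → run A
t=1: queue=[A,C] q_used=1 → run A
t=2: queue=[C,A,E,F] q_used=0 → run C
t=3: queue=[C,A,E,F] q_used=1 → run C
t=4: queue=[A,E,F,C] q_used=0 → run A
t=5: queue=[A,E,F,C,G] q_used=1 → run A
t=6: queue=[E,F,C,G,A] q_used=0 → run E
t=7: queue=[E,F,C,G,A] q_used=1 → run E
t=8: queue=[F,C,G,A,E,H] q_used=0 → run F
t=9: queue=[F,C,G,A,E,H] q_used=1 → run F
t=10: queue=[C,G,A,E,H,F] q_used=0 → run C
t=11: queue=[C,G,A,E,H,F] q_used=1 → run C
t=12: queue=[G,A,E,H,F,C] q_used=0 → run G
t=13: queue=[G,A,E,H,F,C] q_used=1 → run G
t=14: queue=[A,E,H,F,C,G] q_used=0 → run A
t=15: queue=[A,E,H,F,C,G] q_used=1 → run A
t=16: queue=[E,H,F,C,G,A] q_used=0 → run E
t=17: queue=[E,H,F,C,G,A] q_used=1 → run E
t=18: queue=[H,F,C,G,A] q_used=0 → run H
t=19: queue=[H,F,C,G,A] q_used=1 → run H
t=20: queue=[F,C,G,A,H] q_used=0 → run F
t=21: queue=[F,C,G,A,H] q_used=1 → run F
t=22: queue=[C,G,A,H,F] q_used=0 → run C
t=23: queue=[C,G,A,H,F] q_used=1 → run C
t=24: queue=[G,A,H,F] q_used=0 → run G
t=25: queue=[G,A,H,F] q_used=1 → run G
t=26: queue=[A,H,F] q_used=0 → run A
t=27: queue=[H,F] q_used=0 → run H
t=28: queue=[H,F] q_used=1 → run H
t=29: queue=[F,H] q_used=0 → run F
t=30: queue=[F,H] q_used=1 → run F
t=31: queue=[H,F] q_used=0 → run H
t=32: queue=[H,F] q_used=1 → run H
t=33: queue=[F,H] q_used=0 → run F
t=34: queue=[H] q_used=0 → run H
t=35: queue=[H] q_used=1 → run H
t=36: (idle)
t=37: (idle)
t=38: (idle)
t=39: (idle)
t=40: (idle)
t=41: (idle)
t=42: (idle)
t=43: (idle)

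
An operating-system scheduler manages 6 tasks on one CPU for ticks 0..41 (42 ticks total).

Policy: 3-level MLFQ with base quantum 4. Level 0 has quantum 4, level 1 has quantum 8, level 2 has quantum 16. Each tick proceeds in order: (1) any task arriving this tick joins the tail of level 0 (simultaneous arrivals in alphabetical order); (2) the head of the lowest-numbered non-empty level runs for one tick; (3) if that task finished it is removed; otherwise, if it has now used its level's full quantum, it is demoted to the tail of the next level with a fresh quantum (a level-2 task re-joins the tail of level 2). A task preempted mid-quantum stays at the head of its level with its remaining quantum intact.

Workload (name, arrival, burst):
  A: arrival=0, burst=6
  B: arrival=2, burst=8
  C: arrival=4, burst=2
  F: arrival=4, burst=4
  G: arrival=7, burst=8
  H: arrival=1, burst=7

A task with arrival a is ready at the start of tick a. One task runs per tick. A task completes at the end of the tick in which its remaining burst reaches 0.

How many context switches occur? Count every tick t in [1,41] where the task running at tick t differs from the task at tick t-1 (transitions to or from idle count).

context switches = 10

t=0: L0/L1/L2 = A/-/- → run A
t=1: L0/L1/L2 = AH/-/- → run A
t=2: L0/L1/L2 = AHB/-/- → run A
t=3: L0/L1/L2 = AHB/-/- → run A
t=4: L0/L1/L2 = HBCF/A/- → run H
t=5: L0/L1/L2 = HBCF/A/- → run H
t=6: L0/L1/L2 = HBCF/A/- → run H
t=7: L0/L1/L2 = HBCFG/A/- → run H
t=8: L0/L1/L2 = BCFG/AH/- → run B
t=9: L0/L1/L2 = BCFG/AH/- → run B
t=10: L0/L1/L2 = BCFG/AH/- → run B
t=11: L0/L1/L2 = BCFG/AH/- → run B
t=12: L0/L1/L2 = CFG/AHB/- → run C
t=13: L0/L1/L2 = CFG/AHB/- → run C
t=14: L0/L1/L2 = FG/AHB/- → run F
t=15: L0/L1/L2 = FG/AHB/- → run F
t=16: L0/L1/L2 = FG/AHB/- → run F
t=17: L0/L1/L2 = FG/AHB/- → run F
t=18: L0/L1/L2 = G/AHB/- → run G
t=19: L0/L1/L2 = G/AHB/- → run G
t=20: L0/L1/L2 = G/AHB/- → run G
t=21: L0/L1/L2 = G/AHB/- → run G
t=22: L0/L1/L2 = -/AHBG/- → run A
t=23: L0/L1/L2 = -/AHBG/- → run A
t=24: L0/L1/L2 = -/HBG/- → run H
t=25: L0/L1/L2 = -/HBG/- → run H
t=26: L0/L1/L2 = -/HBG/- → run H
t=27: L0/L1/L2 = -/BG/- → run B
t=28: L0/L1/L2 = -/BG/- → run B
t=29: L0/L1/L2 = -/BG/- → run B
t=30: L0/L1/L2 = -/BG/- → run B
t=31: L0/L1/L2 = -/G/- → run G
t=32: L0/L1/L2 = -/G/- → run G
t=33: L0/L1/L2 = -/G/- → run G
t=34: L0/L1/L2 = -/G/- → run G
t=35: (idle)
t=36: (idle)
t=37: (idle)
t=38: (idle)
t=39: (idle)
t=40: (idle)
t=41: (idle)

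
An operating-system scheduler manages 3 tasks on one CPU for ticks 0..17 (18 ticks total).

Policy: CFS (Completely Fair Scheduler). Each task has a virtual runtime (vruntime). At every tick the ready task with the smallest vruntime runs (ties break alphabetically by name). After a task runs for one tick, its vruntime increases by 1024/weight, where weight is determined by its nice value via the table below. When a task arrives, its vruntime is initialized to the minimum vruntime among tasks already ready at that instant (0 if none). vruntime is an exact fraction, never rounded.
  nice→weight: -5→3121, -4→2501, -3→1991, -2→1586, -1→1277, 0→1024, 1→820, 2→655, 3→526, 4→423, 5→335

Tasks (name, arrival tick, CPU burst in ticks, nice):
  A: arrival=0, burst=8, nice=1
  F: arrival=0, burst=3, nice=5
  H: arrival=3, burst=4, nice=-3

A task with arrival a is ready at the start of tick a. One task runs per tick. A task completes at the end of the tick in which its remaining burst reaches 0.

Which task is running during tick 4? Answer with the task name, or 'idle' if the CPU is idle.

t=0: vr[A=0 F=0] → run A
t=1: vr[A=256/205 F=0] → run F
t=2: vr[A=256/205 F=1024/335] → run A
t=3: vr[A=512/205 F=1024/335 H=512/205] → run A
t=4: vr[A=768/205 F=1024/335 H=512/205] → run H
t=5: vr[A=768/205 F=1024/335 H=1229312/408155] → run H
t=6: vr[A=768/205 F=1024/335 H=1439232/408155] → run F
t=7: vr[A=768/205 F=2048/335 H=1439232/408155] → run H
t=8: vr[A=768/205 F=2048/335 H=1649152/408155] → run A
t=9: vr[A=1024/205 F=2048/335 H=1649152/408155] → run H
t=10: vr[A=1024/205 F=2048/335] → run A
t=11: vr[A=256/41 F=2048/335] → run F
t=12: vr[A=256/41] → run A
t=13: vr[A=1536/205] → run A
t=14: vr[A=1792/205] → run A
t=15: (idle)
t=16: (idle)
t=17: (idle)

running at tick 4 = H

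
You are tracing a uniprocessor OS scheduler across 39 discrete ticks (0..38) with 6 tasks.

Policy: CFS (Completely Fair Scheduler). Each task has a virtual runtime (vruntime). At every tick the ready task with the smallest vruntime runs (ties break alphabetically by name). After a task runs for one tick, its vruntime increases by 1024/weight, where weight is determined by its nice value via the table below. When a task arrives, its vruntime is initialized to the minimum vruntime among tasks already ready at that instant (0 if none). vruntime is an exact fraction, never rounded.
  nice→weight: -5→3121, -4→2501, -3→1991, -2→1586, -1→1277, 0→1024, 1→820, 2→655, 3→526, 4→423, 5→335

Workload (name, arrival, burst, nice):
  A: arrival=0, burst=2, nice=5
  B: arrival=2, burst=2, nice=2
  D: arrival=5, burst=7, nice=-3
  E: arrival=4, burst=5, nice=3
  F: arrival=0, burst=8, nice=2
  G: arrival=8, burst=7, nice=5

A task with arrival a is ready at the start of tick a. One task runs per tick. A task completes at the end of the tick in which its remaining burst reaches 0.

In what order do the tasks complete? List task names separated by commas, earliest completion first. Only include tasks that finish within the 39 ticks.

completion order = A, B, D, E, F, G

t=0: vr[A=0 F=0] → run A
t=1: vr[A=1024/335 F=0] → run F
t=2: vr[A=1024/335 B=1024/655 F=1024/655] → run B
t=3: vr[A=1024/335 B=2048/655 F=1024/655] → run F
t=4: vr[A=1024/335 B=2048/655 E=1024/335 F=2048/655] → run A
t=5: vr[B=2048/655 D=1024/335 E=1024/335 F=2048/655] → run D
t=6: vr[B=2048/655 D=2381824/666985 E=1024/335 F=2048/655] → run E
t=7: vr[B=2048/655 D=2381824/666985 E=440832/88105 F=2048/655] → run B
t=8: vr[D=2381824/666985 E=440832/88105 F=2048/655 G=2048/655] → run F
t=9: vr[D=2381824/666985 E=440832/88105 F=3072/655 G=2048/655] → run G
t=10: vr[D=2381824/666985 E=440832/88105 F=3072/655 G=54272/8777] → run D
t=11: vr[D=2724864/666985 E=440832/88105 F=3072/655 G=54272/8777] → run D
t=12: vr[D=3067904/666985 E=440832/88105 F=3072/655 G=54272/8777] → run D
t=13: vr[D=3410944/666985 E=440832/88105 F=3072/655 G=54272/8777] → run F
t=14: vr[D=3410944/666985 E=440832/88105 F=4096/655 G=54272/8777] → run E
t=15: vr[D=3410944/666985 E=612352/88105 F=4096/655 G=54272/8777] → run D
t=16: vr[D=3753984/666985 E=612352/88105 F=4096/655 G=54272/8777] → run D
t=17: vr[D=4097024/666985 E=612352/88105 F=4096/655 G=54272/8777] → run D
t=18: vr[E=612352/88105 F=4096/655 G=54272/8777] → run G
t=19: vr[E=612352/88105 F=4096/655 G=405504/43885] → run F
t=20: vr[E=612352/88105 F=1024/131 G=405504/43885] → run E
t=21: vr[E=783872/88105 F=1024/131 G=405504/43885] → run F
t=22: vr[E=783872/88105 F=6144/655 G=405504/43885] → run E
t=23: vr[E=955392/88105 F=6144/655 G=405504/43885] → run G
t=24: vr[E=955392/88105 F=6144/655 G=539648/43885] → run F
t=25: vr[E=955392/88105 F=7168/655 G=539648/43885] → run E
t=26: vr[F=7168/655 G=539648/43885] → run F
t=27: vr[G=539648/43885] → run G
t=28: vr[G=673792/43885] → run G
t=29: vr[G=807936/43885] → run G
t=30: vr[G=188416/8777] → run G
t=31: (idle)
t=32: (idle)
t=33: (idle)
t=34: (idle)
t=35: (idle)
t=36: (idle)
t=37: (idle)
t=38: (idle)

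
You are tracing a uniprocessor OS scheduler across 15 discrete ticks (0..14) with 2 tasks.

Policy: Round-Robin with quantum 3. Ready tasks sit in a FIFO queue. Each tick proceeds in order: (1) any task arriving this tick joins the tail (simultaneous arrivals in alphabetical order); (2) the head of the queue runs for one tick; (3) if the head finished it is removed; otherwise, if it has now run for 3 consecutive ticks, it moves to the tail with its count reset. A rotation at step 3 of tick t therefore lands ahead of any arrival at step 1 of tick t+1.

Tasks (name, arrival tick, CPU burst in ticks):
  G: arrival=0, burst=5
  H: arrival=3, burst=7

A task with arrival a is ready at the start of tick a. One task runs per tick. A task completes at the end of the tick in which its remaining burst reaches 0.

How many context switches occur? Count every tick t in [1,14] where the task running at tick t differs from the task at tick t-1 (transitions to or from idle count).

context switches = 2

t=0: queue=[G] q_used=0 → run G
t=1: queue=[G] q_used=1 → run G
t=2: queue=[G] q_used=2 → run G
t=3: queue=[G,H] q_used=0 → run G
t=4: queue=[G,H] q_used=1 → run G
t=5: queue=[H] q_used=0 → run H
t=6: queue=[H] q_used=1 → run H
t=7: queue=[H] q_used=2 → run H
t=8: queue=[H] q_used=0 → run H
t=9: queue=[H] q_used=1 → run H
t=10: queue=[H] q_used=2 → run H
t=11: queue=[H] q_used=0 → run H
t=12: (idle)
t=13: (idle)
t=14: (idle)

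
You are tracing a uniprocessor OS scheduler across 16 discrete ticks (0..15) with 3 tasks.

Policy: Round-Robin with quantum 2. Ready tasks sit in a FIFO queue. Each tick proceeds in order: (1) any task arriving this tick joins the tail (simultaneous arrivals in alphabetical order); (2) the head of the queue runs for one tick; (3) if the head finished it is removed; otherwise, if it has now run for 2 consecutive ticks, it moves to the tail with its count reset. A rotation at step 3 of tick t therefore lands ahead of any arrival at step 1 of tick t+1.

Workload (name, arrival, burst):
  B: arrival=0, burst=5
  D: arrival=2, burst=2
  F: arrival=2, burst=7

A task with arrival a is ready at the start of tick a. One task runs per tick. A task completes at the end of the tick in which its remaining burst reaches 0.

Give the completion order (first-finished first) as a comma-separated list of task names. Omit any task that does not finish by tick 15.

t=0: queue=[B] q_used=0 → run B
t=1: queue=[B] q_used=1 → run B
t=2: queue=[B,D,F] q_used=0 → run B
t=3: queue=[B,D,F] q_used=1 → run B
t=4: queue=[D,F,B] q_used=0 → run D
t=5: queue=[D,F,B] q_used=1 → run D
t=6: queue=[F,B] q_used=0 → run F
t=7: queue=[F,B] q_used=1 → run F
t=8: queue=[B,F] q_used=0 → run B
t=9: queue=[F] q_used=0 → run F
t=10: queue=[F] q_used=1 → run F
t=11: queue=[F] q_used=0 → run F
t=12: queue=[F] q_used=1 → run F
t=13: queue=[F] q_used=0 → run F
t=14: (idle)
t=15: (idle)

completion order = D, B, F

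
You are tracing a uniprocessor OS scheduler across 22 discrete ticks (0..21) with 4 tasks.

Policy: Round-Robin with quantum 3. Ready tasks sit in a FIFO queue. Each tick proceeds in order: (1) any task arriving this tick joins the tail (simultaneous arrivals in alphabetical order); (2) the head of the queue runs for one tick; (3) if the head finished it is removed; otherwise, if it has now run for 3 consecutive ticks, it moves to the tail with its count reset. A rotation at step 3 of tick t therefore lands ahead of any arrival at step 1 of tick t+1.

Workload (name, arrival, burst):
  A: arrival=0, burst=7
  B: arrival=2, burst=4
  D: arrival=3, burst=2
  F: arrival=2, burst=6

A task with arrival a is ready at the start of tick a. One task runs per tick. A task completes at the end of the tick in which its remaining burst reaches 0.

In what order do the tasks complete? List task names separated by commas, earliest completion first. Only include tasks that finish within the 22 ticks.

t=0: queue=[A] q_used=0 → run A
t=1: queue=[A] q_used=1 → run A
t=2: queue=[A,B,F] q_used=2 → run A
t=3: queue=[B,F,A,D] q_used=0 → run B
t=4: queue=[B,F,A,D] q_used=1 → run B
t=5: queue=[B,F,A,D] q_used=2 → run B
t=6: queue=[F,A,D,B] q_used=0 → run F
t=7: queue=[F,A,D,B] q_used=1 → run F
t=8: queue=[F,A,D,B] q_used=2 → run F
t=9: queue=[A,D,B,F] q_used=0 → run A
t=10: queue=[A,D,B,F] q_used=1 → run A
t=11: queue=[A,D,B,F] q_used=2 → run A
t=12: queue=[D,B,F,A] q_used=0 → run D
t=13: queue=[D,B,F,A] q_used=1 → run D
t=14: queue=[B,F,A] q_used=0 → run B
t=15: queue=[F,A] q_used=0 → run F
t=16: queue=[F,A] q_used=1 → run F
t=17: queue=[F,A] q_used=2 → run F
t=18: queue=[A] q_used=0 → run A
t=19: (idle)
t=20: (idle)
t=21: (idle)

completion order = D, B, F, A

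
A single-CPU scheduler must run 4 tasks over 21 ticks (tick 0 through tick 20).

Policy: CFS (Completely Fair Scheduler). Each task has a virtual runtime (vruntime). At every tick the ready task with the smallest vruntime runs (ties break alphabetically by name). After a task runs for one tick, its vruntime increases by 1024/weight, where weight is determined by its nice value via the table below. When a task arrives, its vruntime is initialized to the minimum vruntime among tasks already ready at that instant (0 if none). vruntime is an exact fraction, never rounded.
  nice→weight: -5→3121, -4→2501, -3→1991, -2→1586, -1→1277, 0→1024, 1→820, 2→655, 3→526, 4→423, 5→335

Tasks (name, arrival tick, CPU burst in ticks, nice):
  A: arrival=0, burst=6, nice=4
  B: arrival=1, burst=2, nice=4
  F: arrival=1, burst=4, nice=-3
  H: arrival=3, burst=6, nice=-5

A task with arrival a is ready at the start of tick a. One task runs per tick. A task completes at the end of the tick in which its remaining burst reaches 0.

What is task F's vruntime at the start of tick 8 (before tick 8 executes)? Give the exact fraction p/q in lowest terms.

t=0: vr[A=0] → run A
t=1: vr[A=1024/423 B=1024/423 F=1024/423] → run A
t=2: vr[A=2048/423 B=1024/423 F=1024/423] → run B
t=3: vr[A=2048/423 B=2048/423 F=1024/423 H=1024/423] → run F
t=4: vr[A=2048/423 B=2048/423 F=2471936/842193 H=1024/423] → run H
t=5: vr[A=2048/423 B=2048/423 F=2471936/842193 H=3629056/1320183] → run H
t=6: vr[A=2048/423 B=2048/423 F=2471936/842193 H=4062208/1320183] → run F
t=7: vr[A=2048/423 B=2048/423 F=2905088/842193 H=4062208/1320183] → run H
t=8: vr[A=2048/423 B=2048/423 F=2905088/842193 H=4495360/1320183] → run H
t=9: vr[A=2048/423 B=2048/423 F=2905088/842193 H=4928512/1320183] → run F
t=10: vr[A=2048/423 B=2048/423 F=3338240/842193 H=4928512/1320183] → run H
t=11: vr[A=2048/423 B=2048/423 F=3338240/842193 H=5361664/1320183] → run F
t=12: vr[A=2048/423 B=2048/423 H=5361664/1320183] → run H
t=13: vr[A=2048/423 B=2048/423] → run A
t=14: vr[A=1024/141 B=2048/423] → run B
t=15: vr[A=1024/141] → run A
t=16: vr[A=4096/423] → run A
t=17: vr[A=5120/423] → run A
t=18: (idle)
t=19: (idle)
t=20: (idle)

vruntime(F, start of tick 8) = 2905088/842193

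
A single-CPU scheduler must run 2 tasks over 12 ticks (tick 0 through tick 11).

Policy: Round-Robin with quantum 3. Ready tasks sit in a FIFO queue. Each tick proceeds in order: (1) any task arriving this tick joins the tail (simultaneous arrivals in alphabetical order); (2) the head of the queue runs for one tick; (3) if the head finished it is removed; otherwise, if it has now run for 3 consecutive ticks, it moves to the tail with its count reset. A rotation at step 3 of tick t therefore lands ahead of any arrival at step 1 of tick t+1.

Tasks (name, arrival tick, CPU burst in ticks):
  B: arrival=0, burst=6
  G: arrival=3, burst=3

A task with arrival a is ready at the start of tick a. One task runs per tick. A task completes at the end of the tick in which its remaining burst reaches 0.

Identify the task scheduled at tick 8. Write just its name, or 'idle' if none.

running at tick 8 = G

t=0: queue=[B] q_used=0 → run B
t=1: queue=[B] q_used=1 → run B
t=2: queue=[B] q_used=2 → run B
t=3: queue=[B,G] q_used=0 → run B
t=4: queue=[B,G] q_used=1 → run B
t=5: queue=[B,G] q_used=2 → run B
t=6: queue=[G] q_used=0 → run G
t=7: queue=[G] q_used=1 → run G
t=8: queue=[G] q_used=2 → run G
t=9: (idle)
t=10: (idle)
t=11: (idle)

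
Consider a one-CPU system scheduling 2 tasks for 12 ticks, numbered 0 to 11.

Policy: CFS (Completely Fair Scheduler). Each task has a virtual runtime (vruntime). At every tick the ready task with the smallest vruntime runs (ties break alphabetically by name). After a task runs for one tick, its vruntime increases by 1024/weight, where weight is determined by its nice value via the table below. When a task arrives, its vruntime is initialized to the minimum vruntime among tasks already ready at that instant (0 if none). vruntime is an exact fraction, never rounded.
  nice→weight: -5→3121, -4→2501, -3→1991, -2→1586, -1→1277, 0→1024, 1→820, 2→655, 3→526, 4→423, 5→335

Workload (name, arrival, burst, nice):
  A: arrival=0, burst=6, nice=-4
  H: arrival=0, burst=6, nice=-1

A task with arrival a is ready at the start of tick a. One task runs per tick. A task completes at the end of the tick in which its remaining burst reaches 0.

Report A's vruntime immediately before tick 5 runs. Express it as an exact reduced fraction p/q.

vruntime(A, start of tick 5) = 3072/2501

t=0: vr[A=0 H=0] → run A
t=1: vr[A=1024/2501 H=0] → run H
t=2: vr[A=1024/2501 H=1024/1277] → run A
t=3: vr[A=2048/2501 H=1024/1277] → run H
t=4: vr[A=2048/2501 H=2048/1277] → run A
t=5: vr[A=3072/2501 H=2048/1277] → run A
t=6: vr[A=4096/2501 H=2048/1277] → run H
t=7: vr[A=4096/2501 H=3072/1277] → run A
t=8: vr[A=5120/2501 H=3072/1277] → run A
t=9: vr[H=3072/1277] → run H
t=10: vr[H=4096/1277] → run H
t=11: vr[H=5120/1277] → run H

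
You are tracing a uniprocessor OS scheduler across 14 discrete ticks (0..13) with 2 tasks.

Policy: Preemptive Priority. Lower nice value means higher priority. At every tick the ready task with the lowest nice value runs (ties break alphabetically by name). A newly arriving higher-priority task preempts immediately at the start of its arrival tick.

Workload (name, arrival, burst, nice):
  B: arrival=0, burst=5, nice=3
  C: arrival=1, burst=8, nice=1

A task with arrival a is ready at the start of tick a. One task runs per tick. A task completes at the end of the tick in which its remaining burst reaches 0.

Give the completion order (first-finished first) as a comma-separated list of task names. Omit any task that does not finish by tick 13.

t=0: ready={B} → run B
t=1: ready={B,C} → run C
t=2: ready={B,C} → run C
t=3: ready={B,C} → run C
t=4: ready={B,C} → run C
t=5: ready={B,C} → run C
t=6: ready={B,C} → run C
t=7: ready={B,C} → run C
t=8: ready={B,C} → run C
t=9: ready={B} → run B
t=10: ready={B} → run B
t=11: ready={B} → run B
t=12: ready={B} → run B
t=13: (idle)

completion order = C, B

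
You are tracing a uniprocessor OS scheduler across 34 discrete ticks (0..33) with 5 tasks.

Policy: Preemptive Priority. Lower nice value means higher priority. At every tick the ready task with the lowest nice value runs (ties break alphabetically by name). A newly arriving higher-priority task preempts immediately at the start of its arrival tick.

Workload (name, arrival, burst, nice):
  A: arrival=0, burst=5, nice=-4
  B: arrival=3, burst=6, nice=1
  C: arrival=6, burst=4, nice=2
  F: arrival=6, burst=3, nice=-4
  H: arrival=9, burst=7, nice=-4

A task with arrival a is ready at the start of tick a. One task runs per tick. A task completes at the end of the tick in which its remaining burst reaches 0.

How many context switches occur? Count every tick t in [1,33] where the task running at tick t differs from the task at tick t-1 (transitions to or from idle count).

t=0: ready={A} → run A
t=1: ready={A} → run A
t=2: ready={A} → run A
t=3: ready={A,B} → run A
t=4: ready={A,B} → run A
t=5: ready={B} → run B
t=6: ready={B,C,F} → run F
t=7: ready={B,C,F} → run F
t=8: ready={B,C,F} → run F
t=9: ready={B,C,H} → run H
t=10: ready={B,C,H} → run H
t=11: ready={B,C,H} → run H
t=12: ready={B,C,H} → run H
t=13: ready={B,C,H} → run H
t=14: ready={B,C,H} → run H
t=15: ready={B,C,H} → run H
t=16: ready={B,C} → run B
t=17: ready={B,C} → run B
t=18: ready={B,C} → run B
t=19: ready={B,C} → run B
t=20: ready={B,C} → run B
t=21: ready={C} → run C
t=22: ready={C} → run C
t=23: ready={C} → run C
t=24: ready={C} → run C
t=25: (idle)
t=26: (idle)
t=27: (idle)
t=28: (idle)
t=29: (idle)
t=30: (idle)
t=31: (idle)
t=32: (idle)
t=33: (idle)

context switches = 6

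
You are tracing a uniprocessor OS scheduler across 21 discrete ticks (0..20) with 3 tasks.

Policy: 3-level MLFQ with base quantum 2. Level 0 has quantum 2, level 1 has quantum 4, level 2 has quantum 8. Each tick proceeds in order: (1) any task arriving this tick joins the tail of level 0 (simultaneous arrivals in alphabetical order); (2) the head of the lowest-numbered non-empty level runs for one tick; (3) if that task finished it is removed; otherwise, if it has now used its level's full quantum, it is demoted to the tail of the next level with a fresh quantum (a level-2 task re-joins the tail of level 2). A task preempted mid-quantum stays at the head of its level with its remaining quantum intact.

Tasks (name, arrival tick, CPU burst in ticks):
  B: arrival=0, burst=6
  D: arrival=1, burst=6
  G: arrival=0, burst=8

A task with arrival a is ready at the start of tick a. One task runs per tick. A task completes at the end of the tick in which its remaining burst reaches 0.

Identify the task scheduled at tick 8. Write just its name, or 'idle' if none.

running at tick 8 = B

t=0: L0/L1/L2 = BG/-/- → run B
t=1: L0/L1/L2 = BGD/-/- → run B
t=2: L0/L1/L2 = GD/B/- → run G
t=3: L0/L1/L2 = GD/B/- → run G
t=4: L0/L1/L2 = D/BG/- → run D
t=5: L0/L1/L2 = D/BG/- → run D
t=6: L0/L1/L2 = -/BGD/- → run B
t=7: L0/L1/L2 = -/BGD/- → run B
t=8: L0/L1/L2 = -/BGD/- → run B
t=9: L0/L1/L2 = -/BGD/- → run B
t=10: L0/L1/L2 = -/GD/- → run G
t=11: L0/L1/L2 = -/GD/- → run G
t=12: L0/L1/L2 = -/GD/- → run G
t=13: L0/L1/L2 = -/GD/- → run G
t=14: L0/L1/L2 = -/D/G → run D
t=15: L0/L1/L2 = -/D/G → run D
t=16: L0/L1/L2 = -/D/G → run D
t=17: L0/L1/L2 = -/D/G → run D
t=18: L0/L1/L2 = -/-/G → run G
t=19: L0/L1/L2 = -/-/G → run G
t=20: (idle)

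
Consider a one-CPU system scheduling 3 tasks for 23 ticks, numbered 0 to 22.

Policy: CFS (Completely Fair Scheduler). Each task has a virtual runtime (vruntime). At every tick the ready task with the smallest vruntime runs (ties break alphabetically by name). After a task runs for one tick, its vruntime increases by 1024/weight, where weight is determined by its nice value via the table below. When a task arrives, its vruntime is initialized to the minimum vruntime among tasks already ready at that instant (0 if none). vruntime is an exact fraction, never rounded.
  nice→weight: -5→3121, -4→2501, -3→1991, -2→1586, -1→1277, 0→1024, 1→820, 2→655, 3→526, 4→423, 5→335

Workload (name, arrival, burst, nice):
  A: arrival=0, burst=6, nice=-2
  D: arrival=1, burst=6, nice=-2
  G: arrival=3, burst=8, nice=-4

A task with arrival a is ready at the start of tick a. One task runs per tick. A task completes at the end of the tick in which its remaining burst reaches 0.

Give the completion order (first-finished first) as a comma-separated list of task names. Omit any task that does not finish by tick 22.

t=0: vr[A=0] → run A
t=1: vr[A=512/793 D=512/793] → run A
t=2: vr[A=1024/793 D=512/793] → run D
t=3: vr[A=1024/793 D=1024/793 G=1024/793] → run A
t=4: vr[A=1536/793 D=1024/793 G=1024/793] → run D
t=5: vr[A=1536/793 D=1536/793 G=1024/793] → run G
t=6: vr[A=1536/793 D=1536/793 G=55296/32513] → run G
t=7: vr[A=1536/793 D=1536/793 G=68608/32513] → run A
t=8: vr[A=2048/793 D=1536/793 G=68608/32513] → run D
t=9: vr[A=2048/793 D=2048/793 G=68608/32513] → run G
t=10: vr[A=2048/793 D=2048/793 G=81920/32513] → run G
t=11: vr[A=2048/793 D=2048/793 G=95232/32513] → run A
t=12: vr[A=2560/793 D=2048/793 G=95232/32513] → run D
t=13: vr[A=2560/793 D=2560/793 G=95232/32513] → run G
t=14: vr[A=2560/793 D=2560/793 G=108544/32513] → run A
t=15: vr[D=2560/793 G=108544/32513] → run D
t=16: vr[D=3072/793 G=108544/32513] → run G
t=17: vr[D=3072/793 G=121856/32513] → run G
t=18: vr[D=3072/793 G=135168/32513] → run D
t=19: vr[G=135168/32513] → run G
t=20: (idle)
t=21: (idle)
t=22: (idle)

completion order = A, D, G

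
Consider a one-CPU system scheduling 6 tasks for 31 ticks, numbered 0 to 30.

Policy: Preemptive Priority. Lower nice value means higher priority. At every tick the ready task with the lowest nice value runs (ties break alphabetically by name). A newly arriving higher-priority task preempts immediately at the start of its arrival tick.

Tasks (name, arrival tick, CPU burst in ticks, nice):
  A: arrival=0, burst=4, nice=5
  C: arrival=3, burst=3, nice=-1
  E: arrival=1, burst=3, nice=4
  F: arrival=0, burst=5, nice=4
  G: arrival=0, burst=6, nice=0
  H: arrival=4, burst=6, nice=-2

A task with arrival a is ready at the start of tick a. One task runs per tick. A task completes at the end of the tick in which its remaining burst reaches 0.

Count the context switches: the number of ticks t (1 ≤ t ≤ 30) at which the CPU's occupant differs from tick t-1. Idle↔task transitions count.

context switches = 8

t=0: ready={A,F,G} → run G
t=1: ready={A,E,F,G} → run G
t=2: ready={A,E,F,G} → run G
t=3: ready={A,C,E,F,G} → run C
t=4: ready={A,C,E,F,G,H} → run H
t=5: ready={A,C,E,F,G,H} → run H
t=6: ready={A,C,E,F,G,H} → run H
t=7: ready={A,C,E,F,G,H} → run H
t=8: ready={A,C,E,F,G,H} → run H
t=9: ready={A,C,E,F,G,H} → run H
t=10: ready={A,C,E,F,G} → run C
t=11: ready={A,C,E,F,G} → run C
t=12: ready={A,E,F,G} → run G
t=13: ready={A,E,F,G} → run G
t=14: ready={A,E,F,G} → run G
t=15: ready={A,E,F} → run E
t=16: ready={A,E,F} → run E
t=17: ready={A,E,F} → run E
t=18: ready={A,F} → run F
t=19: ready={A,F} → run F
t=20: ready={A,F} → run F
t=21: ready={A,F} → run F
t=22: ready={A,F} → run F
t=23: ready={A} → run A
t=24: ready={A} → run A
t=25: ready={A} → run A
t=26: ready={A} → run A
t=27: (idle)
t=28: (idle)
t=29: (idle)
t=30: (idle)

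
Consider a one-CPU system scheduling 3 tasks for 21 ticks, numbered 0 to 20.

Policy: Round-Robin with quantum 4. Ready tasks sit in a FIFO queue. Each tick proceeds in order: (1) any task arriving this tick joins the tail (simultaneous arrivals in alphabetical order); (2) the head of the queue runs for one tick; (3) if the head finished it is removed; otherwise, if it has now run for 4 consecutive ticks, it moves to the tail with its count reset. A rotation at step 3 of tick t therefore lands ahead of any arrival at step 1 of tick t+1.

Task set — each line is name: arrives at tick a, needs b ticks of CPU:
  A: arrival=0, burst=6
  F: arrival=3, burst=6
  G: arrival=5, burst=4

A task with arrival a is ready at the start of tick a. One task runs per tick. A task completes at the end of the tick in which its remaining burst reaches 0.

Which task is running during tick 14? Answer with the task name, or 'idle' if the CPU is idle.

running at tick 14 = F

t=0: queue=[A] q_used=0 → run A
t=1: queue=[A] q_used=1 → run A
t=2: queue=[A] q_used=2 → run A
t=3: queue=[A,F] q_used=3 → run A
t=4: queue=[F,A] q_used=0 → run F
t=5: queue=[F,A,G] q_used=1 → run F
t=6: queue=[F,A,G] q_used=2 → run F
t=7: queue=[F,A,G] q_used=3 → run F
t=8: queue=[A,G,F] q_used=0 → run A
t=9: queue=[A,G,F] q_used=1 → run A
t=10: queue=[G,F] q_used=0 → run G
t=11: queue=[G,F] q_used=1 → run G
t=12: queue=[G,F] q_used=2 → run G
t=13: queue=[G,F] q_used=3 → run G
t=14: queue=[F] q_used=0 → run F
t=15: queue=[F] q_used=1 → run F
t=16: (idle)
t=17: (idle)
t=18: (idle)
t=19: (idle)
t=20: (idle)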